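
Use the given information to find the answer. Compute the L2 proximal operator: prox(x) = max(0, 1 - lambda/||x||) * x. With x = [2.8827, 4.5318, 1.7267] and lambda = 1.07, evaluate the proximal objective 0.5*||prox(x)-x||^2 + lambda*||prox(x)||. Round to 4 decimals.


Step 1: Compute ||x||.
||x|| = 5.6417
Step 2: Compute scaling factor.
scale = max(0, 1 - 1.07/5.6417) = 0.8103
Step 3: prox(x) = [2.336, 3.6723, 1.3992]
||prox(x)|| = 4.5717
Step 4: Proximal objective.
0.5*||prox-x||^2 = 0.5725
lambda*||prox|| = 4.8917
Total = 5.4642


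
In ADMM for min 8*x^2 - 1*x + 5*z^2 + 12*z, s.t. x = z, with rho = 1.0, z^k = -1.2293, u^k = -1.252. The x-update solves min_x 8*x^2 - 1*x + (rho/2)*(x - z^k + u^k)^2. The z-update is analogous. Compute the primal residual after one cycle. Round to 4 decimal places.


ADMM iteration with rho = 1.0, z^k = -1.2293, u^k = -1.252
Step 1: x-update.
Minimize 8*x^2 - 1*x + (1.0/2)*(x + 1.2293 - 1.252)^2
FOC: (2*8 + 1.0)*x = 1 + 1.0*(-1.2293 + 1.252)
x^{k+1} = 0.0602
Step 2: z-update.
Minimize 5*z^2 + 12*z + (1.0/2)*(0.0602 - z - 1.252)^2
FOC: (2*5 + 1.0)*z = -12 + 1.0*(0.0602 - 1.252)
z^{k+1} = -1.1993
Step 3: u-update.
u^{k+1} = -1.252 + 0.0602 + 1.1993 = 0.0074
Step 4: Primal residual = |0.0602 + 1.1993| = 1.2594


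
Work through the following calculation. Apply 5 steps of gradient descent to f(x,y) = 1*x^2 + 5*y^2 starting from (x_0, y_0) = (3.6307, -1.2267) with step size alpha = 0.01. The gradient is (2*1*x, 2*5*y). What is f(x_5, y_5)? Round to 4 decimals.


Gradient descent on f(x,y) = 1*x^2 + 5*y^2.
Starting point: (3.6307, -1.2267), alpha = 0.01
Step 1: grad_x = 2*1*3.6307 = 7.2614, grad_y = 2*5*-1.2267 = -12.267
  x_1 = 3.6307 - 0.01*7.2614 = 3.5581
  y_1 = -1.2267 - 0.01*-12.267 = -1.104
Step 2: grad_x = 2*1*3.5581 = 7.1162, grad_y = 2*5*-1.104 = -11.0403
  x_2 = 3.5581 - 0.01*7.1162 = 3.4869
  y_2 = -1.104 - 0.01*-11.0403 = -0.9936
Step 3: grad_x = 2*1*3.4869 = 6.9738, grad_y = 2*5*-0.9936 = -9.9363
  x_3 = 3.4869 - 0.01*6.9738 = 3.4172
  y_3 = -0.9936 - 0.01*-9.9363 = -0.8943
Step 4: grad_x = 2*1*3.4172 = 6.8344, grad_y = 2*5*-0.8943 = -8.9426
  x_4 = 3.4172 - 0.01*6.8344 = 3.3488
  y_4 = -0.8943 - 0.01*-8.9426 = -0.8048
Step 5: grad_x = 2*1*3.3488 = 6.6977, grad_y = 2*5*-0.8048 = -8.0484
  x_5 = 3.3488 - 0.01*6.6977 = 3.2819
  y_5 = -0.8048 - 0.01*-8.0484 = -0.7244
f(3.2819, -0.7244) = 1*3.2819^2 + 5*(-0.7244)^2 = 13.3941


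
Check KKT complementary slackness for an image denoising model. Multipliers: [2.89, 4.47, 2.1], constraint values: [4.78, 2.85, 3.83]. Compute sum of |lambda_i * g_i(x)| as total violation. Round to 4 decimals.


KKT complementary slackness check:
lambda_1 * g_1 = 2.89 * 4.78 = 13.8142
lambda_2 * g_2 = 4.47 * 2.85 = 12.7395
lambda_3 * g_3 = 2.1 * 3.83 = 8.043
Total violation = 13.8142 + 12.7395 + 8.043 = 34.5967


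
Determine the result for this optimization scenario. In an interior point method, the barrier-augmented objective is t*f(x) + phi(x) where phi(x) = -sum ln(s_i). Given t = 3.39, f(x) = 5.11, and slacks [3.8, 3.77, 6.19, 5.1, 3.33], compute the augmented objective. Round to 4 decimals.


Step 1: Compute log-barrier.
ln values: [1.335, 1.3271, 1.8229, 1.6292, 1.203]
phi = -(1.335 + 1.3271 + 1.8229 + 1.6292 + 1.203) = -7.3172
Step 2: Compute augmented objective.
t*f(x) = 3.39*5.11 = 17.3229
Total = 17.3229 - 7.3172 = 10.0057


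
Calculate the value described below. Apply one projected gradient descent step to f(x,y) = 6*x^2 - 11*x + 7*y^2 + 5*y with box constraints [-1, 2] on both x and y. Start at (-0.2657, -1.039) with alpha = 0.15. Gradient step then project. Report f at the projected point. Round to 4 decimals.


Step 1: Compute gradient at (-0.2657, -1.039).
grad_x = 2*6*-0.2657 - 11 = -14.1884
grad_y = 2*7*-1.039 + 5 = -9.546
Step 2: Gradient step.
x_raw = -0.2657 - 0.15*-14.1884 = 1.8626
y_raw = -1.039 - 0.15*-9.546 = 0.3929
Step 3: Project onto [-1, 2].
x_proj = clip(1.8626) = 1.8626
y_proj = clip(0.3929) = 0.3929
Step 4: Evaluate f.
f(1.8626, 0.3929) = 3.3717


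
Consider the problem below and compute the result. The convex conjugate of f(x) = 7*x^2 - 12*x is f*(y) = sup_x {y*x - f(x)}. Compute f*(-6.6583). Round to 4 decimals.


f*(y) = sup_x {y*x - a*x^2 - b*x} = sup_x {(y-b)*x - a*x^2}
FOC: (y - b) - 2a*x = 0 => x* = (y - b)/(2a)
x* = (-6.6583 + 12)/(2*7) = 0.3816
f*(-6.6583) = (y-b)^2/(4a) = (-6.6583 + 12)^2/(4*7)
= 28.5338/28 = 1.0191


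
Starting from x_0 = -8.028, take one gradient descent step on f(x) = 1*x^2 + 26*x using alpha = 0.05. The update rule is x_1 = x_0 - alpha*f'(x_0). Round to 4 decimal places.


We compute the gradient at x_0 and apply the update.
f'(x) = 2*x + 26
f'(-8.028) = 2*-8.028 + 26 = 9.944
x_1 = -8.028 - 0.05*9.944 = -8.5252


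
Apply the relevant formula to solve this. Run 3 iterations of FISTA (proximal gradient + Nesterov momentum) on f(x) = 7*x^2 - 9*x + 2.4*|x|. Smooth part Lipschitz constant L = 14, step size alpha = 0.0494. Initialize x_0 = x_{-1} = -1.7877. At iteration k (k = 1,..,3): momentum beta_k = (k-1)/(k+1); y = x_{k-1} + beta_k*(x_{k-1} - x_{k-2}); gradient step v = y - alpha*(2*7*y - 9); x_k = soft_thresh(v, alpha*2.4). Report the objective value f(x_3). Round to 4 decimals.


FISTA on f(x) = 7*x^2 - 9*x + 2.4*|x|
L = 14, alpha = 0.0494
Iteration 1: beta = 0.0, y = -1.7877 + 0.0*(-1.7877 + 1.7877) = -1.7877
  grad(y) = -34.0278, v = y - alpha*grad = -0.1067
  prox(v) = soft_thresh(-0.1067, 0.1186) = 0.0
Iteration 2: beta = 0.3333, y = 0.0 + 0.3333*(0.0 + 1.7877) = 0.5959
  grad(y) = -0.6574, v = y - alpha*grad = 0.6284
  prox(v) = soft_thresh(0.6284, 0.1186) = 0.5098
Iteration 3: beta = 0.5, y = 0.5098 + 0.5*(0.5098 - 0.0) = 0.7647
  grad(y) = 1.7061, v = y - alpha*grad = 0.6804
  prox(v) = soft_thresh(0.6804, 0.1186) = 0.5619
f(x_3) = 7*0.5619^2 - 9*0.5619 + 2.4*|0.5619| = -1.4984


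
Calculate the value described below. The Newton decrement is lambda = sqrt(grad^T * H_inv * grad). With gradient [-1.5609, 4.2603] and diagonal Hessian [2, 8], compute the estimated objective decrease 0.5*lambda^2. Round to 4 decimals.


Step 1: H is diagonal, so H^(-1) * g = [-0.7805, 0.5325].
Step 2: g^T H^(-1) g = sum_i g_i^2 / H_ii
  = (-1.5609)^2/2 + (4.2603)^2/8
  = 1.2182 + 2.2688 = 3.487
Step 3: Objective decrease = 0.5 * g^T H^(-1) g = 1.7435


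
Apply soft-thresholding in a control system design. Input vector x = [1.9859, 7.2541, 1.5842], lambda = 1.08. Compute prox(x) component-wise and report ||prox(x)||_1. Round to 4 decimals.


Soft-thresholding with lambda = 1.08:
prox(1.9859) = sign(1.9859)*max(|1.9859| - 1.08, 0) = 0.9059
prox(7.2541) = sign(7.2541)*max(|7.2541| - 1.08, 0) = 6.1741
prox(1.5842) = sign(1.5842)*max(|1.5842| - 1.08, 0) = 0.5042
prox(x) = [0.9059, 6.1741, 0.5042]
||prox(x)||_1 = 0.9059 + 6.1741 + 0.5042 = 7.5842


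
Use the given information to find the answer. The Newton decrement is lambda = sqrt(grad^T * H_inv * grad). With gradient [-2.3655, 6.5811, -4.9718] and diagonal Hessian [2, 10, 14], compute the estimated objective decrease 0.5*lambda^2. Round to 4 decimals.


Step 1: H is diagonal, so H^(-1) * g = [-1.1828, 0.6581, -0.3551].
Step 2: g^T H^(-1) g = sum_i g_i^2 / H_ii
  = (-2.3655)^2/2 + (6.5811)^2/10 + (-4.9718)^2/14
  = 2.7978 + 4.3311 + 1.7656 = 8.8945
Step 3: Objective decrease = 0.5 * g^T H^(-1) g = 4.4473


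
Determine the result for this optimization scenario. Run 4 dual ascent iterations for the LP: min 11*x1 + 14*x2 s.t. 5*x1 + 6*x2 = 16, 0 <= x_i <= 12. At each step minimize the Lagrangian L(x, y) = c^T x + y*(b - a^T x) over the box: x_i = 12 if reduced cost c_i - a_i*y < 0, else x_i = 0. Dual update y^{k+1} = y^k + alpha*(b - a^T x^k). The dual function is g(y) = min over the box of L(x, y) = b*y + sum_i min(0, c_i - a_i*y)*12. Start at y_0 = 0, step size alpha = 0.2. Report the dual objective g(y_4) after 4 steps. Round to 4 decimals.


Dual ascent for LP: min 11*x1 + 14*x2, 5*x1 + 6*x2 = 16, 0 <= x_i <= 12
Step 1: y^k = 0.0, reduced costs: (11.0, 14.0)
  x^k = (0.0, 0.0), subgradient = b - a^T x = 16.0
  y^{k+1} = 0.0 + 0.2*16.0 = 3.2
Step 2: y^k = 3.2, reduced costs: (-5.0, -5.2)
  x^k = (12.0, 12.0), subgradient = b - a^T x = -116.0
  y^{k+1} = 3.2 + 0.2*-116.0 = -20.0
Step 3: y^k = -20.0, reduced costs: (111.0, 134.0)
  x^k = (0.0, 0.0), subgradient = b - a^T x = 16.0
  y^{k+1} = -20.0 + 0.2*16.0 = -16.8
Step 4: y^k = -16.8, reduced costs: (95.0, 114.8)
  x^k = (0.0, 0.0), subgradient = b - a^T x = 16.0
  y^{k+1} = -16.8 + 0.2*16.0 = -13.6
Dual objective at y_4 = -13.6: reduced costs (79.0, 95.6), box minimizer x = (0.0, 0.0)
g(y_4) = b*y + (c1 - a1*y)*x1 + (c2 - a2*y)*x2 = 16*(-13.6) + 79.0*0.0 + 95.6*0.0 = -217.6 + 0.0 + 0.0 = -217.6


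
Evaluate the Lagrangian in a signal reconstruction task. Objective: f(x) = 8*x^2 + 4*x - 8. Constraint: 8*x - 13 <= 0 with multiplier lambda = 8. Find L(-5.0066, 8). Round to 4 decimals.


Step 1: Evaluate f(x).
f(-5.0066) = 8*(-5.0066)^2 + 4*(-5.0066) - 8 = 172.5019
Step 2: Evaluate g(x).
g(-5.0066) = 8*-5.0066 - 13 = -53.0528
Step 3: Compute Lagrangian.
L = 172.5019 + 8*-53.0528 = -251.9205


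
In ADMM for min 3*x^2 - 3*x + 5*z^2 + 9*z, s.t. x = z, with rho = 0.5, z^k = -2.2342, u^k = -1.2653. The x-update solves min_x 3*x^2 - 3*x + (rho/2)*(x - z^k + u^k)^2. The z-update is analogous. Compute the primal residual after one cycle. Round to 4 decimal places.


ADMM iteration with rho = 0.5, z^k = -2.2342, u^k = -1.2653
Step 1: x-update.
Minimize 3*x^2 - 3*x + (0.5/2)*(x + 2.2342 - 1.2653)^2
FOC: (2*3 + 0.5)*x = 3 + 0.5*(-2.2342 + 1.2653)
x^{k+1} = 0.387
Step 2: z-update.
Minimize 5*z^2 + 9*z + (0.5/2)*(0.387 - z - 1.2653)^2
FOC: (2*5 + 0.5)*z = -9 + 0.5*(0.387 - 1.2653)
z^{k+1} = -0.899
Step 3: u-update.
u^{k+1} = -1.2653 + 0.387 + 0.899 = 0.0207
Step 4: Primal residual = |0.387 + 0.899| = 1.286


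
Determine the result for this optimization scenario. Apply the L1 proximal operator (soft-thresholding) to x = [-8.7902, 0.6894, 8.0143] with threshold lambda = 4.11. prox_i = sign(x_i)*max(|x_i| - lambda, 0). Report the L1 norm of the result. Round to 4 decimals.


Soft-thresholding with lambda = 4.11:
prox(-8.7902) = sign(-8.7902)*max(|-8.7902| - 4.11, 0) = -4.6802
prox(0.6894) = sign(0.6894)*max(|0.6894| - 4.11, 0) = 0.0
prox(8.0143) = sign(8.0143)*max(|8.0143| - 4.11, 0) = 3.9043
prox(x) = [-4.6802, 0.0, 3.9043]
||prox(x)||_1 = 4.6802 + 0.0 + 3.9043 = 8.5845


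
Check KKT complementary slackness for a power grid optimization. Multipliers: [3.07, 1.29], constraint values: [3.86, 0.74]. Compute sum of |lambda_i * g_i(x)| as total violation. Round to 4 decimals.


KKT complementary slackness check:
lambda_1 * g_1 = 3.07 * 3.86 = 11.8502
lambda_2 * g_2 = 1.29 * 0.74 = 0.9546
Total violation = 11.8502 + 0.9546 = 12.8048


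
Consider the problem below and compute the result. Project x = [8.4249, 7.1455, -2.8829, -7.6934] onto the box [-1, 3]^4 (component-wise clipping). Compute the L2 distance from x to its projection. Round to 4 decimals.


Project each component onto [-1, 3].
clip(8.4249) = 3.0, clip(7.1455) = 3.0, clip(-2.8829) = -1.0, clip(-7.6934) = -1.0
Projection = [3.0, 3.0, -1.0, -1.0]
Squared diffs: [29.4295, 17.1852, 3.5453, 44.8016]
Distance = sqrt(94.9616) = 9.7448


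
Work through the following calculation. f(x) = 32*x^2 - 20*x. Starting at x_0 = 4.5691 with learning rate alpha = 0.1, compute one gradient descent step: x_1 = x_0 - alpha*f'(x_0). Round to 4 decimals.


We compute the gradient at x_0 and apply the update.
f'(x) = 64*x - 20
f'(4.5691) = 64*4.5691 - 20 = 272.4224
x_1 = 4.5691 - 0.1*272.4224 = -22.6731


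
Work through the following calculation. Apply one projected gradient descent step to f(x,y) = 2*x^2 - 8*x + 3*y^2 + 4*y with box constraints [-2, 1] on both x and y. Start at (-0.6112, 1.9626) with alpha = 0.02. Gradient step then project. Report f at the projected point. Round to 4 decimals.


Step 1: Compute gradient at (-0.6112, 1.9626).
grad_x = 2*2*-0.6112 - 8 = -10.4448
grad_y = 2*3*1.9626 + 4 = 15.7756
Step 2: Gradient step.
x_raw = -0.6112 - 0.02*-10.4448 = -0.4023
y_raw = 1.9626 - 0.02*15.7756 = 1.6471
Step 3: Project onto [-2, 1].
x_proj = clip(-0.4023) = -0.4023
y_proj = clip(1.6471) = 1.0
Step 4: Evaluate f.
f(-0.4023, 1.0) = 10.5421


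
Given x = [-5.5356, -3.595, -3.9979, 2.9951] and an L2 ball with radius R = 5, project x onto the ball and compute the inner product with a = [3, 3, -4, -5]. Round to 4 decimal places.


Step 1: Compute ||x|| (intermediates to 6 decimals).
||x|| = sqrt((-5.5356)^2 + (-3.595)^2 + (-3.9979)^2 + 2.9951^2) = 8.277724
Step 2: Project.
Since ||x|| > R, scale = R/||x|| = 5/8.277724 = 0.604031, proj(x) = scale * x
proj(x) = [-3.343674, -2.171491, -2.414856, 1.809133]
Step 3: Dot product.
a^T * proj(x) = 3*(-3.343674) + 3*(-2.171491) - 4*(-2.414856) - 5*1.809133 = -15.9317


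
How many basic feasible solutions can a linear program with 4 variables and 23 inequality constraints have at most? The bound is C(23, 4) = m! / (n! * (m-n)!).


Each vertex corresponds to some choice of n active constraints out of m, so the number of vertices is at most C(m, n) = m! / (n!(m-n)!).
m = 23, n = 4
Numerator: 23 * 22 * 21 * 20
Denominator: 4! = 24
C(23, 4) = 8855


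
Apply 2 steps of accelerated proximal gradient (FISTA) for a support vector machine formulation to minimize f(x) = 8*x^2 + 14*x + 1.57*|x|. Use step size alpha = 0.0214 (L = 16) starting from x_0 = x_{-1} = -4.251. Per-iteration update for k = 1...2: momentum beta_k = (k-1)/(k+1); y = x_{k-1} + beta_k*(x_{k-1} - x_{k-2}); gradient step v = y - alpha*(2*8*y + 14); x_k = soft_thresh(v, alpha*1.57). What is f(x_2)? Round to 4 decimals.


FISTA on f(x) = 8*x^2 + 14*x + 1.57*|x|
L = 16, alpha = 0.0214
Iteration 1: beta = 0.0, y = -4.251 + 0.0*(-4.251 + 4.251) = -4.251
  grad(y) = -54.016, v = y - alpha*grad = -3.0951
  prox(v) = soft_thresh(-3.0951, 0.0336) = -3.0615
Iteration 2: beta = 0.3333, y = -3.0615 + 0.3333*(-3.0615 + 4.251) = -2.6649
  grad(y) = -28.6391, v = y - alpha*grad = -2.0521
  prox(v) = soft_thresh(-2.0521, 0.0336) = -2.0185
f(x_2) = 8*(-2.0185)^2 + 14*(-2.0185) + 1.57*|-2.0185| = 7.5042


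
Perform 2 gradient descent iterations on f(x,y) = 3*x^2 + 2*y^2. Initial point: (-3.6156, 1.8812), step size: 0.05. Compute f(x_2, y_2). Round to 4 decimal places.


Gradient descent on f(x,y) = 3*x^2 + 2*y^2.
Starting point: (-3.6156, 1.8812), alpha = 0.05
Step 1: grad_x = 2*3*-3.6156 = -21.6936, grad_y = 2*2*1.8812 = 7.5248
  x_1 = -3.6156 - 0.05*-21.6936 = -2.5309
  y_1 = 1.8812 - 0.05*7.5248 = 1.505
Step 2: grad_x = 2*3*-2.5309 = -15.1855, grad_y = 2*2*1.505 = 6.0198
  x_2 = -2.5309 - 0.05*-15.1855 = -1.7716
  y_2 = 1.505 - 0.05*6.0198 = 1.204
f(-1.7716, 1.204) = 3*(-1.7716)^2 + 2*1.204^2 = 12.3152


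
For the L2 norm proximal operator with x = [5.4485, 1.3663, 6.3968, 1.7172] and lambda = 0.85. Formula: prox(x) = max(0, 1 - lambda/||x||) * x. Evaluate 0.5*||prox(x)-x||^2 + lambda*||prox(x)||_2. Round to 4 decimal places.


Step 1: Compute ||x||.
||x|| = 8.6845
Step 2: Compute scaling factor.
scale = max(0, 1 - 0.85/8.6845) = 0.9021
Step 3: prox(x) = [4.9152, 1.2326, 5.7707, 1.5491]
||prox(x)|| = 7.8345
Step 4: Proximal objective.
0.5*||prox-x||^2 = 0.3613
lambda*||prox|| = 6.6593
Total = 7.0206


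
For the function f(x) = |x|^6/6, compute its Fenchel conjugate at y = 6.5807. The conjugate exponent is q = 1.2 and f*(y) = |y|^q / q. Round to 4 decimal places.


The conjugate exponent q satisfies 1/p + 1/q = 1.
p = 6, so q = 6/(6 - 1) = 1.2
|y|^q = 6.5807^1.2 = 9.5924
f*(6.5807) = 9.5924 / 1.2 = 7.9937


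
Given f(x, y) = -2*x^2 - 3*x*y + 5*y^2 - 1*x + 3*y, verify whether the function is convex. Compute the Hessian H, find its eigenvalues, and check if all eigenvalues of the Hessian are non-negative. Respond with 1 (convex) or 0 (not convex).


The Hessian of f(x,y) = -2*x^2 - 3*x*y + 5*y^2 - 1*x + 3*y is:
H = [[-4, -3], [-3, 10]]
Trace = -4 + 10 = 6
Determinant = -4*10 - (-3)^2 = -49
Discriminant = (6)^2 - 4*-49 = 232.0
Eigenvalues: lambda_1 = -4.6158, lambda_2 = 10.6158
The function is not convex.

0


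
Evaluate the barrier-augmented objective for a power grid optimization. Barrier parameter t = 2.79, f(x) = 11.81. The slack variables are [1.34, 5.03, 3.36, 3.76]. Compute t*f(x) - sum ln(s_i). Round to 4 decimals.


Step 1: Compute log-barrier.
ln values: [0.2927, 1.6154, 1.2119, 1.3244]
phi = -(0.2927 + 1.6154 + 1.2119 + 1.3244) = -4.4444
Step 2: Compute augmented objective.
t*f(x) = 2.79*11.81 = 32.9499
Total = 32.9499 - 4.4444 = 28.5055


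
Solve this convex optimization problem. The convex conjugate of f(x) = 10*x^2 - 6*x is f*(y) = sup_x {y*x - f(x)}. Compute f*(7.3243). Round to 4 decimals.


f*(y) = sup_x {y*x - a*x^2 - b*x} = sup_x {(y-b)*x - a*x^2}
FOC: (y - b) - 2a*x = 0 => x* = (y - b)/(2a)
x* = (7.3243 + 6)/(2*10) = 0.6662
f*(7.3243) = (y-b)^2/(4a) = (7.3243 + 6)^2/(4*10)
= 177.537/40 = 4.4384


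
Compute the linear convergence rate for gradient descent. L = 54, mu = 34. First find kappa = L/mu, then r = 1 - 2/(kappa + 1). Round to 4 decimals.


Step 1: Compute the condition number.
kappa = L/mu = 54/34 = 1.5882
Step 2: Compute the convergence rate.
r = 1 - 2/(kappa + 1) = 1 - 2*mu/(L + mu) = (L - mu)/(L + mu) = 20/88 = 0.2273


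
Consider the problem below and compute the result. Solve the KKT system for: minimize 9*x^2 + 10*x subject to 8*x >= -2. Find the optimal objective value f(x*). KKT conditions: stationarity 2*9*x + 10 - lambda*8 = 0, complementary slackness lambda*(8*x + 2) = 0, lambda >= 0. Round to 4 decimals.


Step 1: Try lambda = 0 (constraint inactive).
x_unc = -10/(2*9) = -0.5556
Check: 8*-0.5556 = -4.4448 < -2 -- violated!
Step 2: Constraint must be active: 8*x = -2
x* = -2/8 = -0.25
lambda = (2*9*(-0.25) + 10)/8 = 0.6875
Step 3: Compute optimal value.
f(x*) = 9*(-0.25)^2 + 10*(-0.25) = -1.9375


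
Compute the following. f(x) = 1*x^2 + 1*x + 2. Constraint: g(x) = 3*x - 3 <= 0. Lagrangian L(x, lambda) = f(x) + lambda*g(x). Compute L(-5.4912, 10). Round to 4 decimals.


Step 1: Evaluate f(x).
f(-5.4912) = 1*(-5.4912)^2 + 1*(-5.4912) + 2 = 26.6621
Step 2: Evaluate g(x).
g(-5.4912) = 3*-5.4912 - 3 = -19.4736
Step 3: Compute Lagrangian.
L = 26.6621 + 10*-19.4736 = -168.0739


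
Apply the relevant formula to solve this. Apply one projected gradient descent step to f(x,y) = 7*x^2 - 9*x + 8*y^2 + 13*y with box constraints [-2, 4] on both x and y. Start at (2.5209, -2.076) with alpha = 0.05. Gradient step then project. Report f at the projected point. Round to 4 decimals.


Step 1: Compute gradient at (2.5209, -2.076).
grad_x = 2*7*2.5209 - 9 = 26.2926
grad_y = 2*8*-2.076 + 13 = -20.216
Step 2: Gradient step.
x_raw = 2.5209 - 0.05*26.2926 = 1.2063
y_raw = -2.076 - 0.05*-20.216 = -1.0652
Step 3: Project onto [-2, 4].
x_proj = clip(1.2063) = 1.2063
y_proj = clip(-1.0652) = -1.0652
Step 4: Evaluate f.
f(1.2063, -1.0652) = -5.4412


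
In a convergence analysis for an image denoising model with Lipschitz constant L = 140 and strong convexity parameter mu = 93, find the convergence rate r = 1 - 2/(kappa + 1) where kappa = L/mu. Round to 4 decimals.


Step 1: Compute the condition number.
kappa = L/mu = 140/93 = 1.5054
Step 2: Compute the convergence rate.
r = 1 - 2/(kappa + 1) = 1 - 2*mu/(L + mu) = (L - mu)/(L + mu) = 47/233 = 0.2017


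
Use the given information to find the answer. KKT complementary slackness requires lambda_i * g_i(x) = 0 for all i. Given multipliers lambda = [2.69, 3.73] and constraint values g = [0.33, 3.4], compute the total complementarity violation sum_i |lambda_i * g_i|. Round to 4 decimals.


KKT complementary slackness check:
lambda_1 * g_1 = 2.69 * 0.33 = 0.8877
lambda_2 * g_2 = 3.73 * 3.4 = 12.682
Total violation = 0.8877 + 12.682 = 13.5697


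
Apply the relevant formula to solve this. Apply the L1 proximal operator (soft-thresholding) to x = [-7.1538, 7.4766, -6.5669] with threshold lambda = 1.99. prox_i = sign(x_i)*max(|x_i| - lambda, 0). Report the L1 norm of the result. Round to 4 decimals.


Soft-thresholding with lambda = 1.99:
prox(-7.1538) = sign(-7.1538)*max(|-7.1538| - 1.99, 0) = -5.1638
prox(7.4766) = sign(7.4766)*max(|7.4766| - 1.99, 0) = 5.4866
prox(-6.5669) = sign(-6.5669)*max(|-6.5669| - 1.99, 0) = -4.5769
prox(x) = [-5.1638, 5.4866, -4.5769]
||prox(x)||_1 = 5.1638 + 5.4866 + 4.5769 = 15.2273


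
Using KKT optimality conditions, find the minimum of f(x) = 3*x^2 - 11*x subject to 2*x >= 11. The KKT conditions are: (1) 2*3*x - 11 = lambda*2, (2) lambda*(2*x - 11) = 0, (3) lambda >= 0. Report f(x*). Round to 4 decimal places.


Step 1: Try lambda = 0 (constraint inactive).
x_unc = 11/(2*3) = 1.8333
Check: 2*1.8333 = 3.6666 < 11 -- violated!
Step 2: Constraint must be active: 2*x = 11
x* = 11/2 = 5.5
lambda = (2*3*5.5 - 11)/2 = 11.0
Step 3: Compute optimal value.
f(x*) = 3*5.5^2 - 11*5.5 = 30.25


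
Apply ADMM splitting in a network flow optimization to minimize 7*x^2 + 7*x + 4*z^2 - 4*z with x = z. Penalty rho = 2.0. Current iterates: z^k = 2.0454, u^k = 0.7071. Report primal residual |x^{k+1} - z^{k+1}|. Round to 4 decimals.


ADMM iteration with rho = 2.0, z^k = 2.0454, u^k = 0.7071
Step 1: x-update.
Minimize 7*x^2 + 7*x + (2.0/2)*(x - 2.0454 + 0.7071)^2
FOC: (2*7 + 2.0)*x = -7 + 2.0*(2.0454 - 0.7071)
x^{k+1} = -0.2702
Step 2: z-update.
Minimize 4*z^2 - 4*z + (2.0/2)*(-0.2702 - z + 0.7071)^2
FOC: (2*4 + 2.0)*z = 4 + 2.0*(-0.2702 + 0.7071)
z^{k+1} = 0.4874
Step 3: u-update.
u^{k+1} = 0.7071 - 0.2702 - 0.4874 = -0.0505
Step 4: Primal residual = |-0.2702 - 0.4874| = 0.7576


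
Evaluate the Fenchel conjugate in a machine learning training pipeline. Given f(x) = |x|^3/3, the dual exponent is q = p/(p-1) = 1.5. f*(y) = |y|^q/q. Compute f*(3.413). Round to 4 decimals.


The conjugate exponent q satisfies 1/p + 1/q = 1.
p = 3, so q = 3/(3 - 1) = 1.5
|y|^q = 3.413^1.5 = 6.3053
f*(3.413) = 6.3053 / 1.5 = 4.2035


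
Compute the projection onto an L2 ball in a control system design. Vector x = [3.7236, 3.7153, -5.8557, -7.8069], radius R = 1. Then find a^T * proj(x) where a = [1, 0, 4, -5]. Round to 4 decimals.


Step 1: Compute ||x|| (intermediates to 6 decimals).
||x|| = sqrt(3.7236^2 + 3.7153^2 + (-5.8557)^2 + (-7.8069)^2) = 11.086278
Step 2: Project.
Since ||x|| > R, scale = R/||x|| = 1/11.086278 = 0.090202, proj(x) = scale * x
proj(x) = [0.335876, 0.335127, -0.528196, -0.704198]
Step 3: Dot product.
a^T * proj(x) = 1*0.335876 + 0*0.335127 + 4*(-0.528196) - 5*(-0.704198) = 1.7441


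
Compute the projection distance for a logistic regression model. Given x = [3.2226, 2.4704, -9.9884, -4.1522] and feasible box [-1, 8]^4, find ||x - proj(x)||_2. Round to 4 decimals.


Project each component onto [-1, 8].
clip(3.2226) = 3.2226, clip(2.4704) = 2.4704, clip(-9.9884) = -1.0, clip(-4.1522) = -1.0
Projection = [3.2226, 2.4704, -1.0, -1.0]
Squared diffs: [0.0, 0.0, 80.7913, 9.9364]
Distance = sqrt(90.7277) = 9.5251


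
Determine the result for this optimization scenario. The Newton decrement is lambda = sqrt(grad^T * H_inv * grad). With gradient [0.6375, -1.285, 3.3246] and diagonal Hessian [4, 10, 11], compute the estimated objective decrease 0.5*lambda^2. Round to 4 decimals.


Step 1: H is diagonal, so H^(-1) * g = [0.1594, -0.1285, 0.3022].
Step 2: g^T H^(-1) g = sum_i g_i^2 / H_ii
  = (0.6375)^2/4 + (-1.285)^2/10 + (3.3246)^2/11
  = 0.1016 + 0.1651 + 1.0048 = 1.2715
Step 3: Objective decrease = 0.5 * g^T H^(-1) g = 0.6358


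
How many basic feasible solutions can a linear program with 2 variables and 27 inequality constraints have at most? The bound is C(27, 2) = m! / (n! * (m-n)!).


Each vertex corresponds to some choice of n active constraints out of m, so the number of vertices is at most C(m, n) = m! / (n!(m-n)!).
m = 27, n = 2
Numerator: 27 * 26
Denominator: 2! = 2
C(27, 2) = 351


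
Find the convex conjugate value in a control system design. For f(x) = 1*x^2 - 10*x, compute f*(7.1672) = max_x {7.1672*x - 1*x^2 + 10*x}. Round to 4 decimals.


f*(y) = sup_x {y*x - a*x^2 - b*x} = sup_x {(y-b)*x - a*x^2}
FOC: (y - b) - 2a*x = 0 => x* = (y - b)/(2a)
x* = (7.1672 + 10)/(2*1) = 8.5836
f*(7.1672) = (y-b)^2/(4a) = (7.1672 + 10)^2/(4*1)
= 294.7128/4 = 73.6782


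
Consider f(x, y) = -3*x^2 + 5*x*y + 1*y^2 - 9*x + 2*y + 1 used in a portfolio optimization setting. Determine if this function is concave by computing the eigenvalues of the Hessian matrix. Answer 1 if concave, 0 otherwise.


The Hessian of f(x,y) = -3*x^2 + 5*x*y + 1*y^2 - 9*x + 2*y + 1 is:
H = [[-6, 5], [5, 2]]
Trace = -6 + 2 = -4
Determinant = -6*2 - (5)^2 = -37
Discriminant = (-4)^2 - 4*-37 = 164.0
Eigenvalues: lambda_1 = -8.4031, lambda_2 = 4.4031
The function is not concave.

0


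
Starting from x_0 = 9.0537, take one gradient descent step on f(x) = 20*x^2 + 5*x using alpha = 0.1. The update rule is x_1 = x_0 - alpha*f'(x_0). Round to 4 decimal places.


We compute the gradient at x_0 and apply the update.
f'(x) = 40*x + 5
f'(9.0537) = 40*9.0537 + 5 = 367.148
x_1 = 9.0537 - 0.1*367.148 = -27.6611


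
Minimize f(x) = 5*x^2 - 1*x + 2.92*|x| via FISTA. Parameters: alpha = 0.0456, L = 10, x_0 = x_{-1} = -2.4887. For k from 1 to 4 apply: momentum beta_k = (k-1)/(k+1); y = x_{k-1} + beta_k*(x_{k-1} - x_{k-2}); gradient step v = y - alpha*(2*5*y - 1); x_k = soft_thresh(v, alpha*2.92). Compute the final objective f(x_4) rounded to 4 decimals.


FISTA on f(x) = 5*x^2 - 1*x + 2.92*|x|
L = 10, alpha = 0.0456
Iteration 1: beta = 0.0, y = -2.4887 + 0.0*(-2.4887 + 2.4887) = -2.4887
  grad(y) = -25.887, v = y - alpha*grad = -1.3083
  prox(v) = soft_thresh(-1.3083, 0.1332) = -1.1751
Iteration 2: beta = 0.3333, y = -1.1751 + 0.3333*(-1.1751 + 2.4887) = -0.7372
  grad(y) = -8.3723, v = y - alpha*grad = -0.3555
  prox(v) = soft_thresh(-0.3555, 0.1332) = -0.2223
Iteration 3: beta = 0.5, y = -0.2223 + 0.5*(-0.2223 + 1.1751) = 0.2541
  grad(y) = 1.541, v = y - alpha*grad = 0.1838
  prox(v) = soft_thresh(0.1838, 0.1332) = 0.0507
Iteration 4: beta = 0.6, y = 0.0507 + 0.6*(0.0507 + 0.2223) = 0.2145
  grad(y) = 1.1446, v = y - alpha*grad = 0.1623
  prox(v) = soft_thresh(0.1623, 0.1332) = 0.0291
f(x_4) = 5*0.0291^2 - 1*0.0291 + 2.92*|0.0291| = 0.0601


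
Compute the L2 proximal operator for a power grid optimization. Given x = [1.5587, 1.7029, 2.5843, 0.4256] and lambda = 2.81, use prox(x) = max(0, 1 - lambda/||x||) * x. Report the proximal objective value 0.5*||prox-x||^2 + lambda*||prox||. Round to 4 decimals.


Step 1: Compute ||x||.
||x|| = 3.4913
Step 2: Compute scaling factor.
scale = max(0, 1 - 2.81/3.4913) = 0.1951
Step 3: prox(x) = [0.3042, 0.3323, 0.5043, 0.0831]
||prox(x)|| = 0.6813
Step 4: Proximal objective.
0.5*||prox-x||^2 = 3.9481
lambda*||prox|| = 1.9145
Total = 5.8625


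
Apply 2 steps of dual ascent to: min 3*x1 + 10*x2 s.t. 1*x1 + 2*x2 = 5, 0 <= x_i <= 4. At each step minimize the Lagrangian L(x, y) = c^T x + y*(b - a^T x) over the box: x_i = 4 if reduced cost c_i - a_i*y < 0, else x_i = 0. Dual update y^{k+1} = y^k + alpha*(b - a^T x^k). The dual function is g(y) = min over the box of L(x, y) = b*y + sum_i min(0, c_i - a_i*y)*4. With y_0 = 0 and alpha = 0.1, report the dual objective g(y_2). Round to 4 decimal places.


Dual ascent for LP: min 3*x1 + 10*x2, 1*x1 + 2*x2 = 5, 0 <= x_i <= 4
Step 1: y^k = 0.0, reduced costs: (3.0, 10.0)
  x^k = (0.0, 0.0), subgradient = b - a^T x = 5.0
  y^{k+1} = 0.0 + 0.1*5.0 = 0.5
Step 2: y^k = 0.5, reduced costs: (2.5, 9.0)
  x^k = (0.0, 0.0), subgradient = b - a^T x = 5.0
  y^{k+1} = 0.5 + 0.1*5.0 = 1.0
Dual objective at y_2 = 1.0: reduced costs (2.0, 8.0), box minimizer x = (0.0, 0.0)
g(y_2) = b*y + (c1 - a1*y)*x1 + (c2 - a2*y)*x2 = 5*1.0 + 2.0*0.0 + 8.0*0.0 = 5.0 + 0.0 + 0.0 = 5.0


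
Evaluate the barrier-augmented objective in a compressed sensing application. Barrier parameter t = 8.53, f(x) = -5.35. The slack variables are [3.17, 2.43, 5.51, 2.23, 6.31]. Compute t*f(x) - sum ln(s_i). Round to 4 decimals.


Step 1: Compute log-barrier.
ln values: [1.1537, 0.8879, 1.7066, 0.802, 1.8421]
phi = -(1.1537 + 0.8879 + 1.7066 + 0.802 + 1.8421) = -6.3923
Step 2: Compute augmented objective.
t*f(x) = 8.53*-5.35 = -45.6355
Total = -45.6355 - 6.3923 = -52.0278


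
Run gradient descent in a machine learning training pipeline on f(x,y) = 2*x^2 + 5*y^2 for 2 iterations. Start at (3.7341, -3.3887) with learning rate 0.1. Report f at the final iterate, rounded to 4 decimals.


Gradient descent on f(x,y) = 2*x^2 + 5*y^2.
Starting point: (3.7341, -3.3887), alpha = 0.1
Step 1: grad_x = 2*2*3.7341 = 14.9364, grad_y = 2*5*-3.3887 = -33.887
  x_1 = 3.7341 - 0.1*14.9364 = 2.2405
  y_1 = -3.3887 - 0.1*-33.887 = 0.0
Step 2: grad_x = 2*2*2.2405 = 8.9618, grad_y = 2*5*0.0 = 0.0
  x_2 = 2.2405 - 0.1*8.9618 = 1.3443
  y_2 = 0.0 - 0.1*0.0 = 0.0
f(1.3443, 0.0) = 2*1.3443^2 + 5*0.0^2 = 3.6142


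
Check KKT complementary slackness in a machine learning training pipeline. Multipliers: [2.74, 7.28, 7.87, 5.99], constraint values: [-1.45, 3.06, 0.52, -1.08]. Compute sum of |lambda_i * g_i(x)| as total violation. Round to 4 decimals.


KKT complementary slackness check:
lambda_1 * g_1 = 2.74 * -1.45 = -3.973
lambda_2 * g_2 = 7.28 * 3.06 = 22.2768
lambda_3 * g_3 = 7.87 * 0.52 = 4.0924
lambda_4 * g_4 = 5.99 * -1.08 = -6.4692
Total violation = 3.973 + 22.2768 + 4.0924 + 6.4692 = 36.8114


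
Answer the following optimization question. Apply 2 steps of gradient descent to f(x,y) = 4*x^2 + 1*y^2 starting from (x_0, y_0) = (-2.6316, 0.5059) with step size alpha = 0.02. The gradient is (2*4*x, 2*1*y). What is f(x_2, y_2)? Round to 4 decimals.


Gradient descent on f(x,y) = 4*x^2 + 1*y^2.
Starting point: (-2.6316, 0.5059), alpha = 0.02
Step 1: grad_x = 2*4*-2.6316 = -21.0528, grad_y = 2*1*0.5059 = 1.0118
  x_1 = -2.6316 - 0.02*-21.0528 = -2.2105
  y_1 = 0.5059 - 0.02*1.0118 = 0.4857
Step 2: grad_x = 2*4*-2.2105 = -17.6844, grad_y = 2*1*0.4857 = 0.9713
  x_2 = -2.2105 - 0.02*-17.6844 = -1.8569
  y_2 = 0.4857 - 0.02*0.9713 = 0.4662
f(-1.8569, 0.4662) = 4*(-1.8569)^2 + 1*0.4662^2 = 14.009


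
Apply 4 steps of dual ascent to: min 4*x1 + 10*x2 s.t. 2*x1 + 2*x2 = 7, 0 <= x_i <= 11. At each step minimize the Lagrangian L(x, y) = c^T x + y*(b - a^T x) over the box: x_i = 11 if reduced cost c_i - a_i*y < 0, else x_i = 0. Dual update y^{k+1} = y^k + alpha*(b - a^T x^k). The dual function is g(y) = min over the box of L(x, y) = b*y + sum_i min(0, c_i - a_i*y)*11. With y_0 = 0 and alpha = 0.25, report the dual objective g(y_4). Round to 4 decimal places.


Dual ascent for LP: min 4*x1 + 10*x2, 2*x1 + 2*x2 = 7, 0 <= x_i <= 11
Step 1: y^k = 0.0, reduced costs: (4.0, 10.0)
  x^k = (0.0, 0.0), subgradient = b - a^T x = 7.0
  y^{k+1} = 0.0 + 0.25*7.0 = 1.75
Step 2: y^k = 1.75, reduced costs: (0.5, 6.5)
  x^k = (0.0, 0.0), subgradient = b - a^T x = 7.0
  y^{k+1} = 1.75 + 0.25*7.0 = 3.5
Step 3: y^k = 3.5, reduced costs: (-3.0, 3.0)
  x^k = (11.0, 0.0), subgradient = b - a^T x = -15.0
  y^{k+1} = 3.5 + 0.25*-15.0 = -0.25
Step 4: y^k = -0.25, reduced costs: (4.5, 10.5)
  x^k = (0.0, 0.0), subgradient = b - a^T x = 7.0
  y^{k+1} = -0.25 + 0.25*7.0 = 1.5
Dual objective at y_4 = 1.5: reduced costs (1.0, 7.0), box minimizer x = (0.0, 0.0)
g(y_4) = b*y + (c1 - a1*y)*x1 + (c2 - a2*y)*x2 = 7*1.5 + 1.0*0.0 + 7.0*0.0 = 10.5 + 0.0 + 0.0 = 10.5


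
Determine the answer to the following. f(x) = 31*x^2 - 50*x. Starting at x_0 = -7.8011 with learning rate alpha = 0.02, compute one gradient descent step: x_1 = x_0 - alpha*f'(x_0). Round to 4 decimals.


We compute the gradient at x_0 and apply the update.
f'(x) = 62*x - 50
f'(-7.8011) = 62*-7.8011 - 50 = -533.6682
x_1 = -7.8011 - 0.02*-533.6682 = 2.8723


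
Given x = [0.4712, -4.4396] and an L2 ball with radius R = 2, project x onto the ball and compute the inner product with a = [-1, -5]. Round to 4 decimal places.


Step 1: Compute ||x|| (intermediates to 6 decimals).
||x|| = sqrt(0.4712^2 + (-4.4396)^2) = 4.464536
Step 2: Project.
Since ||x|| > R, scale = R/||x|| = 2/4.464536 = 0.447975, proj(x) = scale * x
proj(x) = [0.211086, -1.98883]
Step 3: Dot product.
a^T * proj(x) = -1*0.211086 - 5*(-1.98883) = 9.7331


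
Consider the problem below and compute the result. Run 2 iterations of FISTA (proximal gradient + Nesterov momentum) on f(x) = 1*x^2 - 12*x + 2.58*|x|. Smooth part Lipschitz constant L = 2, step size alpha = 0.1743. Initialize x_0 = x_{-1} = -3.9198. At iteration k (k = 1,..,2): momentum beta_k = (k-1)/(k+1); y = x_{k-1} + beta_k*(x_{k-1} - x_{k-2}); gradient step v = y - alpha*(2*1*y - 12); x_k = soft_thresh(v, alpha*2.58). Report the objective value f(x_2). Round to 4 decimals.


FISTA on f(x) = 1*x^2 - 12*x + 2.58*|x|
L = 2, alpha = 0.1743
Iteration 1: beta = 0.0, y = -3.9198 + 0.0*(-3.9198 + 3.9198) = -3.9198
  grad(y) = -19.8396, v = y - alpha*grad = -0.4618
  prox(v) = soft_thresh(-0.4618, 0.4497) = -0.0121
Iteration 2: beta = 0.3333, y = -0.0121 + 0.3333*(-0.0121 + 3.9198) = 1.2905
  grad(y) = -9.419, v = y - alpha*grad = 2.9322
  prox(v) = soft_thresh(2.9322, 0.4497) = 2.4825
f(x_2) = 1*2.4825^2 - 12*2.4825 + 2.58*|2.4825| = -17.2226


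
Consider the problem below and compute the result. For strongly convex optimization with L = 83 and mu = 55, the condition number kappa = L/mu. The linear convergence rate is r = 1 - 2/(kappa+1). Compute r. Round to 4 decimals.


Step 1: Compute the condition number.
kappa = L/mu = 83/55 = 1.5091
Step 2: Compute the convergence rate.
r = 1 - 2/(kappa + 1) = 1 - 2*mu/(L + mu) = (L - mu)/(L + mu) = 28/138 = 0.2029


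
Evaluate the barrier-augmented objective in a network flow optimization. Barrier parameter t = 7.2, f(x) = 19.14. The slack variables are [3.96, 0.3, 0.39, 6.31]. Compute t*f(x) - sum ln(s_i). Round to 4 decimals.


Step 1: Compute log-barrier.
ln values: [1.3762, -1.204, -0.9416, 1.8421]
phi = -(1.3762 - 1.204 - 0.9416 + 1.8421) = -1.0728
Step 2: Compute augmented objective.
t*f(x) = 7.2*19.14 = 137.808
Total = 137.808 - 1.0728 = 136.7352


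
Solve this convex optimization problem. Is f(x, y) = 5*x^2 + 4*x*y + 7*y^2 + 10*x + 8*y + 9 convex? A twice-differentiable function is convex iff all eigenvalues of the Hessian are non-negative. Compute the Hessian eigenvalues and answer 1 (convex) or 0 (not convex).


The Hessian of f(x,y) = 5*x^2 + 4*x*y + 7*y^2 + 10*x + 8*y + 9 is:
H = [[10, 4], [4, 14]]
Trace = 10 + 14 = 24
Determinant = 10*14 - (4)^2 = 124
Discriminant = (24)^2 - 4*124 = 80.0
Eigenvalues: lambda_1 = 7.5279, lambda_2 = 16.4721
The function is convex.

1


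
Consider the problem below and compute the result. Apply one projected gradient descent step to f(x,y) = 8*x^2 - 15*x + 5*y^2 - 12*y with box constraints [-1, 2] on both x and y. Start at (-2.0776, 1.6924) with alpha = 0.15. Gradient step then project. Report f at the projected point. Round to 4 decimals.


Step 1: Compute gradient at (-2.0776, 1.6924).
grad_x = 2*8*-2.0776 - 15 = -48.2416
grad_y = 2*5*1.6924 - 12 = 4.924
Step 2: Gradient step.
x_raw = -2.0776 - 0.15*-48.2416 = 5.1586
y_raw = 1.6924 - 0.15*4.924 = 0.9538
Step 3: Project onto [-1, 2].
x_proj = clip(5.1586) = 2.0
y_proj = clip(0.9538) = 0.9538
Step 4: Evaluate f.
f(2.0, 0.9538) = -4.8969


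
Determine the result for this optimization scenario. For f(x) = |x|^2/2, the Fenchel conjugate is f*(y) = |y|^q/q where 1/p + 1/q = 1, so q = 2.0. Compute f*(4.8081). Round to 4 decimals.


The conjugate exponent q satisfies 1/p + 1/q = 1.
p = 2, so q = 2/(2 - 1) = 2.0
|y|^q = 4.8081^2.0 = 23.1178
f*(4.8081) = 23.1178 / 2.0 = 11.5589


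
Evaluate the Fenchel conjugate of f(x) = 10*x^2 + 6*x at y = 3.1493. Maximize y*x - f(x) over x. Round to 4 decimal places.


f*(y) = sup_x {y*x - a*x^2 - b*x} = sup_x {(y-b)*x - a*x^2}
FOC: (y - b) - 2a*x = 0 => x* = (y - b)/(2a)
x* = (3.1493 - 6)/(2*10) = -0.1425
f*(3.1493) = (y-b)^2/(4a) = (3.1493 - 6)^2/(4*10)
= 8.1265/40 = 0.2032


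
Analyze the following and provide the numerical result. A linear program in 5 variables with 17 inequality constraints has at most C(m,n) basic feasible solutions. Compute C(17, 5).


Each vertex corresponds to some choice of n active constraints out of m, so the number of vertices is at most C(m, n) = m! / (n!(m-n)!).
m = 17, n = 5
Numerator: 17 * 16 * 15 * 14 * 13
Denominator: 5! = 120
C(17, 5) = 6188


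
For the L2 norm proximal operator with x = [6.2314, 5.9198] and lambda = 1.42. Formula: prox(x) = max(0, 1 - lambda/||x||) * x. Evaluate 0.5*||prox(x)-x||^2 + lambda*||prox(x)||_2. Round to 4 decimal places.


Step 1: Compute ||x||.
||x|| = 8.595
Step 2: Compute scaling factor.
scale = max(0, 1 - 1.42/8.595) = 0.8348
Step 3: prox(x) = [5.2019, 4.9418]
||prox(x)|| = 7.175
Step 4: Proximal objective.
0.5*||prox-x||^2 = 1.0082
lambda*||prox|| = 10.1885
Total = 11.1967


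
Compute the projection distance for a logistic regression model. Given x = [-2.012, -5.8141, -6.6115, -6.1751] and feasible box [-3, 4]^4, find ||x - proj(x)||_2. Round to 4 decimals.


Project each component onto [-3, 4].
clip(-2.012) = -2.012, clip(-5.8141) = -3.0, clip(-6.6115) = -3.0, clip(-6.1751) = -3.0
Projection = [-2.012, -3.0, -3.0, -3.0]
Squared diffs: [0.0, 7.9192, 13.0429, 10.0813]
Distance = sqrt(31.0434) = 5.5717


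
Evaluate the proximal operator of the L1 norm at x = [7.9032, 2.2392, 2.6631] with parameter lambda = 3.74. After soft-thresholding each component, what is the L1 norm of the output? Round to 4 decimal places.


Soft-thresholding with lambda = 3.74:
prox(7.9032) = sign(7.9032)*max(|7.9032| - 3.74, 0) = 4.1632
prox(2.2392) = sign(2.2392)*max(|2.2392| - 3.74, 0) = 0.0
prox(2.6631) = sign(2.6631)*max(|2.6631| - 3.74, 0) = 0.0
prox(x) = [4.1632, 0.0, 0.0]
||prox(x)||_1 = 4.1632 + 0.0 + 0.0 = 4.1632


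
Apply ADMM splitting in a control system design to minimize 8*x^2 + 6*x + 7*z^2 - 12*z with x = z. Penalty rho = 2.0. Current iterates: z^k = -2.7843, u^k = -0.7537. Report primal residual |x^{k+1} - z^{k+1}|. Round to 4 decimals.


ADMM iteration with rho = 2.0, z^k = -2.7843, u^k = -0.7537
Step 1: x-update.
Minimize 8*x^2 + 6*x + (2.0/2)*(x + 2.7843 - 0.7537)^2
FOC: (2*8 + 2.0)*x = -6 + 2.0*(-2.7843 + 0.7537)
x^{k+1} = -0.559
Step 2: z-update.
Minimize 7*z^2 - 12*z + (2.0/2)*(-0.559 - z - 0.7537)^2
FOC: (2*7 + 2.0)*z = 12 + 2.0*(-0.559 - 0.7537)
z^{k+1} = 0.5859
Step 3: u-update.
u^{k+1} = -0.7537 - 0.559 - 0.5859 = -1.8986
Step 4: Primal residual = |-0.559 - 0.5859| = 1.1449


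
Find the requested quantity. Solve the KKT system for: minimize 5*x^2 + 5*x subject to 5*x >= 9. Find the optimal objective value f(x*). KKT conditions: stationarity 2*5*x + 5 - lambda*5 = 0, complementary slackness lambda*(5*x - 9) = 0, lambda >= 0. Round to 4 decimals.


Step 1: Try lambda = 0 (constraint inactive).
x_unc = -5/(2*5) = -0.5
Check: 5*-0.5 = -2.5 < 9 -- violated!
Step 2: Constraint must be active: 5*x = 9
x* = 9/5 = 1.8
lambda = (2*5*1.8 + 5)/5 = 4.6
Step 3: Compute optimal value.
f(x*) = 5*1.8^2 + 5*1.8 = 25.2


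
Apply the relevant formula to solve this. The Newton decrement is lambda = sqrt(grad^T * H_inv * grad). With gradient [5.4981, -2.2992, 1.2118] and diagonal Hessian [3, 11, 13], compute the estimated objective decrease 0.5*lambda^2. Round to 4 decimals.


Step 1: H is diagonal, so H^(-1) * g = [1.8327, -0.209, 0.0932].
Step 2: g^T H^(-1) g = sum_i g_i^2 / H_ii
  = (5.4981)^2/3 + (-2.2992)^2/11 + (1.2118)^2/13
  = 10.0764 + 0.4806 + 0.113 = 10.6699
Step 3: Objective decrease = 0.5 * g^T H^(-1) g = 5.335


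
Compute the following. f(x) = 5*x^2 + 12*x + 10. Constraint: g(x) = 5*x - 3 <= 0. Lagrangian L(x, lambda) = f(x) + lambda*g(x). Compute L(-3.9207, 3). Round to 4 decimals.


Step 1: Evaluate f(x).
f(-3.9207) = 5*(-3.9207)^2 + 12*(-3.9207) + 10 = 39.811
Step 2: Evaluate g(x).
g(-3.9207) = 5*-3.9207 - 3 = -22.6035
Step 3: Compute Lagrangian.
L = 39.811 + 3*-22.6035 = -27.9995


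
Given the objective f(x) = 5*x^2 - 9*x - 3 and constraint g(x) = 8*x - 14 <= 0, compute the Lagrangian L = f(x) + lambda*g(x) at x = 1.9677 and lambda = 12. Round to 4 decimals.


Step 1: Evaluate f(x).
f(1.9677) = 5*1.9677^2 - 9*1.9677 - 3 = -1.3501
Step 2: Evaluate g(x).
g(1.9677) = 8*1.9677 - 14 = 1.7416
Step 3: Compute Lagrangian.
L = -1.3501 + 12*1.7416 = 19.5491
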